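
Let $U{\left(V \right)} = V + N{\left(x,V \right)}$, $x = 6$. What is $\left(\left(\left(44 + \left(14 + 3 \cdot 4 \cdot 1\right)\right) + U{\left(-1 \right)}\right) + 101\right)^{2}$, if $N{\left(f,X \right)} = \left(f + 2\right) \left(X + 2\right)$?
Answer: $31684$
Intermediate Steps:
$N{\left(f,X \right)} = \left(2 + X\right) \left(2 + f\right)$ ($N{\left(f,X \right)} = \left(2 + f\right) \left(2 + X\right) = \left(2 + X\right) \left(2 + f\right)$)
$U{\left(V \right)} = 16 + 9 V$ ($U{\left(V \right)} = V + \left(4 + 2 V + 2 \cdot 6 + V 6\right) = V + \left(4 + 2 V + 12 + 6 V\right) = V + \left(16 + 8 V\right) = 16 + 9 V$)
$\left(\left(\left(44 + \left(14 + 3 \cdot 4 \cdot 1\right)\right) + U{\left(-1 \right)}\right) + 101\right)^{2} = \left(\left(\left(44 + \left(14 + 3 \cdot 4 \cdot 1\right)\right) + \left(16 + 9 \left(-1\right)\right)\right) + 101\right)^{2} = \left(\left(\left(44 + \left(14 + 12 \cdot 1\right)\right) + \left(16 - 9\right)\right) + 101\right)^{2} = \left(\left(\left(44 + \left(14 + 12\right)\right) + 7\right) + 101\right)^{2} = \left(\left(\left(44 + 26\right) + 7\right) + 101\right)^{2} = \left(\left(70 + 7\right) + 101\right)^{2} = \left(77 + 101\right)^{2} = 178^{2} = 31684$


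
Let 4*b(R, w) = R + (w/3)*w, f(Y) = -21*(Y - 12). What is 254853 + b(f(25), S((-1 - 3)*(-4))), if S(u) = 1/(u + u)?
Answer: 3130795009/12288 ≈ 2.5478e+5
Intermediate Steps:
f(Y) = 252 - 21*Y (f(Y) = -21*(-12 + Y) = 252 - 21*Y)
S(u) = 1/(2*u)
b(R, w) = R/4 + w**2/12 (b(R, w) = (R + (w/3)*w)/4 = (R + w**2/3)/4 = R/4 + w**2/12)
254853 + b(f(25), S((-1 - 3)*(-4))) = 254853 + ((252 - 21*25)/4 + (1/(2*(((-1 - 3)*(-4)))))**2/12) = 254853 + ((252 - 525)/4 + (1/(2*((-4*(-4)))))**2/12) = 254853 + ((1/4)*(-273) + ((1/2)/16)**2/12) = 254853 + (-273/4 + ((1/2)*(1/16))**2/12) = 254853 + (-273/4 + (1/32)**2/12) = 254853 + (-273/4 + (1/12)*(1/1024)) = 254853 + (-273/4 + 1/12288) = 254853 - 838655/12288 = 3130795009/12288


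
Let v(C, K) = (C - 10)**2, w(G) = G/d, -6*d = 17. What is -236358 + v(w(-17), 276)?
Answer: -236342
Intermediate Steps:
d = -17/6 (d = -1/6*17 = -17/6 ≈ -2.8333)
w(G) = -6*G/17 (w(G) = G/(-17/6) = G*(-6/17) = -6*G/17)
v(C, K) = (-10 + C)**2
-236358 + v(w(-17), 276) = -236358 + (-10 - 6/17*(-17))**2 = -236358 + (-10 + 6)**2 = -236358 + (-4)**2 = -236358 + 16 = -236342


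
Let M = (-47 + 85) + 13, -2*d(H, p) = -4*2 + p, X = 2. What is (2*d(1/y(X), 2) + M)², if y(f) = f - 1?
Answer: 3249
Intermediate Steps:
y(f) = -1 + f
d(H, p) = 4 - p/2 (d(H, p) = -(-4*2 + p)/2 = -(-8 + p)/2 = 4 - p/2)
M = 51 (M = 38 + 13 = 51)
(2*d(1/y(X), 2) + M)² = (2*(4 - ½*2) + 51)² = (2*(4 - 1) + 51)² = (2*3 + 51)² = (6 + 51)² = 57² = 3249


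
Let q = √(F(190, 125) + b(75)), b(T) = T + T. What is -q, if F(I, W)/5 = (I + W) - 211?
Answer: -√670 ≈ -25.884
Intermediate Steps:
F(I, W) = -1055 + 5*I + 5*W (F(I, W) = 5*((I + W) - 211) = 5*(-211 + I + W) = -1055 + 5*I + 5*W)
b(T) = 2*T
q = √670 (q = √((-1055 + 5*190 + 5*125) + 2*75) = √((-1055 + 950 + 625) + 150) = √(520 + 150) = √670 ≈ 25.884)
-q = -√670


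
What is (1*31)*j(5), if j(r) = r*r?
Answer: 775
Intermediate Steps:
j(r) = r**2
(1*31)*j(5) = (1*31)*5**2 = 31*25 = 775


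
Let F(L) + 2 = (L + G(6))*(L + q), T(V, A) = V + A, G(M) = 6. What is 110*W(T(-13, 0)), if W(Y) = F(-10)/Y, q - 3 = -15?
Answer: -9460/13 ≈ -727.69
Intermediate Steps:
q = -12 (q = 3 - 15 = -12)
T(V, A) = A + V
F(L) = -2 + (-12 + L)*(6 + L) (F(L) = -2 + (L + 6)*(L - 12) = -2 + (6 + L)*(-12 + L) = -2 + (-12 + L)*(6 + L))
W(Y) = 86/Y (W(Y) = (-74 + (-10)**2 - 6*(-10))/Y = (-74 + 100 + 60)/Y = 86/Y)
110*W(T(-13, 0)) = 110*(86/(0 - 13)) = 110*(86/(-13)) = 110*(86*(-1/13)) = 110*(-86/13) = -9460/13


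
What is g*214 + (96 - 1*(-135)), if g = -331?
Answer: -70603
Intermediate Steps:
g*214 + (96 - 1*(-135)) = -331*214 + (96 - 1*(-135)) = -70834 + (96 + 135) = -70834 + 231 = -70603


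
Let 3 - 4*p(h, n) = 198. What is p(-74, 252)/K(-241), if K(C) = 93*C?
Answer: 65/29884 ≈ 0.0021751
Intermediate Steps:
p(h, n) = -195/4 (p(h, n) = ¾ - ¼*198 = ¾ - 99/2 = -195/4)
p(-74, 252)/K(-241) = -195/(4*(93*(-241))) = -195/4/(-22413) = -195/4*(-1/22413) = 65/29884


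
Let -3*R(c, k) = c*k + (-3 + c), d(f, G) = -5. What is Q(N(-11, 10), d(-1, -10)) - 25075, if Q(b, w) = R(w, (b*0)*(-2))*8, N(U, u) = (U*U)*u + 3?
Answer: -75161/3 ≈ -25054.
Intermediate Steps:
N(U, u) = 3 + u*U**2 (N(U, u) = U**2*u + 3 = u*U**2 + 3 = 3 + u*U**2)
R(c, k) = 1 - c/3 - c*k/3 (R(c, k) = -(c*k + (-3 + c))/3 = -(-3 + c + c*k)/3 = 1 - c/3 - c*k/3)
Q(b, w) = 8 - 8*w/3 (Q(b, w) = (1 - w/3 - w*(b*0)*(-2)/3)*8 = (1 - w/3 - w*0*(-2)/3)*8 = (1 - w/3 - 1/3*w*0)*8 = (1 - w/3 + 0)*8 = (1 - w/3)*8 = 8 - 8*w/3)
Q(N(-11, 10), d(-1, -10)) - 25075 = (8 - 8/3*(-5)) - 25075 = (8 + 40/3) - 25075 = 64/3 - 25075 = -75161/3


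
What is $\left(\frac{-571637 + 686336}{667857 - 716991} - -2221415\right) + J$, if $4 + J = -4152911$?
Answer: $- \frac{31634145233}{16378} \approx -1.9315 \cdot 10^{6}$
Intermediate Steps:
$J = -4152915$ ($J = -4 - 4152911 = -4152915$)
$\left(\frac{-571637 + 686336}{667857 - 716991} - -2221415\right) + J = \left(\frac{-571637 + 686336}{667857 - 716991} - -2221415\right) - 4152915 = \left(\frac{114699}{-49134} + 2221415\right) - 4152915 = \left(114699 \left(- \frac{1}{49134}\right) + 2221415\right) - 4152915 = \left(- \frac{38233}{16378} + 2221415\right) - 4152915 = \frac{36382296637}{16378} - 4152915 = - \frac{31634145233}{16378}$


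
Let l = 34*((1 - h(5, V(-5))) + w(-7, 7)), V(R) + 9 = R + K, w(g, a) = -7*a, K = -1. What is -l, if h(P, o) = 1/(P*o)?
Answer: 122366/75 ≈ 1631.5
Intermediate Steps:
V(R) = -10 + R (V(R) = -9 + (R - 1) = -9 + (-1 + R) = -10 + R)
h(P, o) = 1/(P*o)
l = -122366/75 (l = 34*((1 - 1/(5*(-10 - 5))) - 7*7) = 34*((1 - 1/(5*(-15))) - 49) = 34*((1 - (-1)/(5*15)) - 49) = 34*((1 - 1*(-1/75)) - 49) = 34*((1 + 1/75) - 49) = 34*(76/75 - 49) = 34*(-3599/75) = -122366/75 ≈ -1631.5)
-l = -1*(-122366/75) = 122366/75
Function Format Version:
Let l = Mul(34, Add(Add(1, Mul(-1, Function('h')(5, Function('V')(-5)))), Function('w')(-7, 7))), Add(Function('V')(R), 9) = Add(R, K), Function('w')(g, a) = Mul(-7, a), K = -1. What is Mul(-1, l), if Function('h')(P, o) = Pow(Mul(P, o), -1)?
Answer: Rational(122366, 75) ≈ 1631.5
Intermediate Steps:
Function('V')(R) = Add(-10, R) (Function('V')(R) = Add(-9, Add(R, -1)) = Add(-9, Add(-1, R)) = Add(-10, R))
Function('h')(P, o) = Mul(Pow(P, -1), Pow(o, -1))
l = Rational(-122366, 75) (l = Mul(34, Add(Add(1, Mul(-1, Mul(Pow(5, -1), Pow(Add(-10, -5), -1)))), Mul(-7, 7))) = Mul(34, Add(Add(1, Mul(-1, Mul(Rational(1, 5), Pow(-15, -1)))), -49)) = Mul(34, Add(Add(1, Mul(-1, Mul(Rational(1, 5), Rational(-1, 15)))), -49)) = Mul(34, Add(Add(1, Mul(-1, Rational(-1, 75))), -49)) = Mul(34, Add(Add(1, Rational(1, 75)), -49)) = Mul(34, Add(Rational(76, 75), -49)) = Mul(34, Rational(-3599, 75)) = Rational(-122366, 75) ≈ -1631.5)
Mul(-1, l) = Mul(-1, Rational(-122366, 75)) = Rational(122366, 75)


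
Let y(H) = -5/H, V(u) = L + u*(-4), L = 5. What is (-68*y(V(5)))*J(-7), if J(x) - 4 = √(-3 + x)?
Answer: -272/3 - 68*I*√10/3 ≈ -90.667 - 71.678*I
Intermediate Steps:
V(u) = 5 - 4*u (V(u) = 5 + u*(-4) = 5 - 4*u)
J(x) = 4 + √(-3 + x)
(-68*y(V(5)))*J(-7) = (-(-340)/(5 - 4*5))*(4 + √(-3 - 7)) = (-(-340)/(5 - 20))*(4 + √(-10)) = (-(-340)/(-15))*(4 + I*√10) = (-(-340)*(-1)/15)*(4 + I*√10) = (-68*⅓)*(4 + I*√10) = -68*(4 + I*√10)/3 = -272/3 - 68*I*√10/3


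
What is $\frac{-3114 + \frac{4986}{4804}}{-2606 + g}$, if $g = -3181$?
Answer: $\frac{830815}{1544486} \approx 0.53792$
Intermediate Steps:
$\frac{-3114 + \frac{4986}{4804}}{-2606 + g} = \frac{-3114 + \frac{4986}{4804}}{-2606 - 3181} = \frac{-3114 + 4986 \cdot \frac{1}{4804}}{-5787} = \left(-3114 + \frac{2493}{2402}\right) \left(- \frac{1}{5787}\right) = \left(- \frac{7477335}{2402}\right) \left(- \frac{1}{5787}\right) = \frac{830815}{1544486}$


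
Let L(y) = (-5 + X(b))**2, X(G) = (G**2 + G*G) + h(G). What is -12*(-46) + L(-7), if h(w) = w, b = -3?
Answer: 652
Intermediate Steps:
X(G) = G + 2*G**2 (X(G) = (G**2 + G*G) + G = (G**2 + G**2) + G = 2*G**2 + G = G + 2*G**2)
L(y) = 100 (L(y) = (-5 - 3*(1 + 2*(-3)))**2 = (-5 - 3*(1 - 6))**2 = (-5 - 3*(-5))**2 = (-5 + 15)**2 = 10**2 = 100)
-12*(-46) + L(-7) = -12*(-46) + 100 = 552 + 100 = 652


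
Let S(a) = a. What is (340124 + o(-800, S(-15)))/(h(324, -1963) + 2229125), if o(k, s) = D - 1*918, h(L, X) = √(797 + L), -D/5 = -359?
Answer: 760133854125/4968998264504 - 341001*√1121/4968998264504 ≈ 0.15297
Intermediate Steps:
D = 1795 (D = -5*(-359) = 1795)
o(k, s) = 877 (o(k, s) = 1795 - 1*918 = 1795 - 918 = 877)
(340124 + o(-800, S(-15)))/(h(324, -1963) + 2229125) = (340124 + 877)/(√(797 + 324) + 2229125) = 341001/(√1121 + 2229125) = 341001/(2229125 + √1121)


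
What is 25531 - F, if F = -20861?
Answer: 46392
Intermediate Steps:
25531 - F = 25531 - 1*(-20861) = 25531 + 20861 = 46392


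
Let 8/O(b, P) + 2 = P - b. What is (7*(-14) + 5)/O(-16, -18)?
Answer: 93/2 ≈ 46.500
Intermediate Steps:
O(b, P) = 8/(-2 + P - b) (O(b, P) = 8/(-2 + (P - b)) = 8/(-2 + P - b))
(7*(-14) + 5)/O(-16, -18) = (7*(-14) + 5)/((-8/(2 - 16 - 1*(-18)))) = (-98 + 5)/((-8/(2 - 16 + 18))) = -93/((-8/4)) = -93/((-8*¼)) = -93/(-2) = -93*(-½) = 93/2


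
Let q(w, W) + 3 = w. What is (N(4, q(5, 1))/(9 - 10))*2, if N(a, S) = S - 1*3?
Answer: 2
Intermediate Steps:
q(w, W) = -3 + w
N(a, S) = -3 + S (N(a, S) = S - 3 = -3 + S)
(N(4, q(5, 1))/(9 - 10))*2 = ((-3 + (-3 + 5))/(9 - 10))*2 = ((-3 + 2)/(-1))*2 = -1*(-1)*2 = 1*2 = 2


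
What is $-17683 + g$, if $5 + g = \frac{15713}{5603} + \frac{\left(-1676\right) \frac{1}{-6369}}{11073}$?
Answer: $- \frac{6988227557053859}{395145619011} \approx -17685.0$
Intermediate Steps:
$g = - \frac{867576082346}{395145619011}$ ($g = -5 + \left(\frac{15713}{5603} + \frac{\left(-1676\right) \frac{1}{-6369}}{11073}\right) = -5 + \left(15713 \cdot \frac{1}{5603} + \left(-1676\right) \left(- \frac{1}{6369}\right) \frac{1}{11073}\right) = -5 + \left(\frac{15713}{5603} + \frac{1676}{6369} \cdot \frac{1}{11073}\right) = -5 + \left(\frac{15713}{5603} + \frac{1676}{70523937}\right) = -5 + \frac{1108152012709}{395145619011} = - \frac{867576082346}{395145619011} \approx -2.1956$)
$-17683 + g = -17683 - \frac{867576082346}{395145619011} = - \frac{6988227557053859}{395145619011}$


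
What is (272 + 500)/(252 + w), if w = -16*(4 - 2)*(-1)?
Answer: 193/71 ≈ 2.7183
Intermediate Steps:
w = 32 (w = -32*(-1) = -16*(-2) = 32)
(272 + 500)/(252 + w) = (272 + 500)/(252 + 32) = 772/284 = 772*(1/284) = 193/71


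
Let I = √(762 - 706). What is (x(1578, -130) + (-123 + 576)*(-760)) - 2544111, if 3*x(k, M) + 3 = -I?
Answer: -2888392 - 2*√14/3 ≈ -2.8884e+6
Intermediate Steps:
I = 2*√14 (I = √56 = 2*√14 ≈ 7.4833)
x(k, M) = -1 - 2*√14/3 (x(k, M) = -1 + (-2*√14)/3 = -1 - 2*√14/3)
(x(1578, -130) + (-123 + 576)*(-760)) - 2544111 = ((-1 - 2*√14/3) + (-123 + 576)*(-760)) - 2544111 = ((-1 - 2*√14/3) + 453*(-760)) - 2544111 = ((-1 - 2*√14/3) - 344280) - 2544111 = (-344281 - 2*√14/3) - 2544111 = -2888392 - 2*√14/3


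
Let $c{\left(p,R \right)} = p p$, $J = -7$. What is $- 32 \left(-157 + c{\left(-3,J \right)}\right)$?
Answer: $4736$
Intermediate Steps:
$c{\left(p,R \right)} = p^{2}$
$- 32 \left(-157 + c{\left(-3,J \right)}\right) = - 32 \left(-157 + \left(-3\right)^{2}\right) = - 32 \left(-157 + 9\right) = \left(-32\right) \left(-148\right) = 4736$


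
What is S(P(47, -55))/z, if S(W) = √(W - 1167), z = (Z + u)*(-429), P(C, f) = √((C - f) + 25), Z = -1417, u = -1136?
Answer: √(-1167 + √127)/1095237 ≈ 3.104e-5*I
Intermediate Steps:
P(C, f) = √(25 + C - f)
z = 1095237 (z = (-1417 - 1136)*(-429) = -2553*(-429) = 1095237)
S(W) = √(-1167 + W)
S(P(47, -55))/z = √(-1167 + √(25 + 47 - 1*(-55)))/1095237 = √(-1167 + √(25 + 47 + 55))*(1/1095237) = √(-1167 + √127)*(1/1095237) = √(-1167 + √127)/1095237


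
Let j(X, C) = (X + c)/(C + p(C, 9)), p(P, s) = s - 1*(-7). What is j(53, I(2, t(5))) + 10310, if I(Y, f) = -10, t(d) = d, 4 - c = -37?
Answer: 30977/3 ≈ 10326.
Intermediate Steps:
c = 41 (c = 4 - 1*(-37) = 4 + 37 = 41)
p(P, s) = 7 + s (p(P, s) = s + 7 = 7 + s)
j(X, C) = (41 + X)/(16 + C) (j(X, C) = (X + 41)/(C + (7 + 9)) = (41 + X)/(C + 16) = (41 + X)/(16 + C))
j(53, I(2, t(5))) + 10310 = (41 + 53)/(16 - 10) + 10310 = 94/6 + 10310 = (⅙)*94 + 10310 = 47/3 + 10310 = 30977/3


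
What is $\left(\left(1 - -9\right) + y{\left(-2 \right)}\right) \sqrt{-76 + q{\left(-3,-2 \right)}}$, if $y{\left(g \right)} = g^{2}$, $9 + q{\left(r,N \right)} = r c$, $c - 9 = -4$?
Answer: $140 i \approx 140.0 i$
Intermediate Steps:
$c = 5$ ($c = 9 - 4 = 5$)
$q{\left(r,N \right)} = -9 + 5 r$ ($q{\left(r,N \right)} = -9 + r 5 = -9 + 5 r$)
$\left(\left(1 - -9\right) + y{\left(-2 \right)}\right) \sqrt{-76 + q{\left(-3,-2 \right)}} = \left(\left(1 - -9\right) + \left(-2\right)^{2}\right) \sqrt{-76 + \left(-9 + 5 \left(-3\right)\right)} = \left(\left(1 + 9\right) + 4\right) \sqrt{-76 - 24} = \left(10 + 4\right) \sqrt{-76 - 24} = 14 \sqrt{-100} = 14 \cdot 10 i = 140 i$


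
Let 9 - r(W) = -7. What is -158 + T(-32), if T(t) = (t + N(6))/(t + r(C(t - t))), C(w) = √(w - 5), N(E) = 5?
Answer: -2501/16 ≈ -156.31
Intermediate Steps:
C(w) = √(-5 + w)
r(W) = 16 (r(W) = 9 - 1*(-7) = 9 + 7 = 16)
T(t) = (5 + t)/(16 + t) (T(t) = (t + 5)/(t + 16) = (5 + t)/(16 + t))
-158 + T(-32) = -158 + (5 - 32)/(16 - 32) = -158 - 27/(-16) = -158 - 1/16*(-27) = -158 + 27/16 = -2501/16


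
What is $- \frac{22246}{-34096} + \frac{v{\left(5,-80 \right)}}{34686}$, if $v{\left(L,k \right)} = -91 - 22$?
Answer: $\frac{191942977}{295663464} \approx 0.64919$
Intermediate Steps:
$v{\left(L,k \right)} = -113$ ($v{\left(L,k \right)} = -91 - 22 = -113$)
$- \frac{22246}{-34096} + \frac{v{\left(5,-80 \right)}}{34686} = - \frac{22246}{-34096} - \frac{113}{34686} = \left(-22246\right) \left(- \frac{1}{34096}\right) - \frac{113}{34686} = \frac{11123}{17048} - \frac{113}{34686} = \frac{191942977}{295663464}$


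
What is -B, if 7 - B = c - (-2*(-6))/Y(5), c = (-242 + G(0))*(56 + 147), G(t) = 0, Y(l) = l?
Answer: -245677/5 ≈ -49135.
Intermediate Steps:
c = -49126 (c = (-242 + 0)*(56 + 147) = -242*203 = -49126)
B = 245677/5 (B = 7 - (-49126 - (-2*(-6))/5) = 7 - (-49126 - 12/5) = 7 - 1*(-245642/5) = 7 + 245642/5 = 245677/5 ≈ 49135.)
-B = -1*245677/5 = -245677/5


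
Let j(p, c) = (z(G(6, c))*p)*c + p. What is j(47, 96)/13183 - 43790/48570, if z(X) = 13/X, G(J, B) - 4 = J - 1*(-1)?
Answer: -347608666/704328141 ≈ -0.49353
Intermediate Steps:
G(J, B) = 5 + J (G(J, B) = 4 + (J - 1*(-1)) = 4 + (J + 1) = 4 + (1 + J) = 5 + J)
j(p, c) = p + 13*c*p/11 (j(p, c) = ((13/(5 + 6))*p)*c + p = ((13/11)*p)*c + p = ((13*(1/11))*p)*c + p = (13*p/11)*c + p = 13*c*p/11 + p = p + 13*c*p/11)
j(47, 96)/13183 - 43790/48570 = ((1/11)*47*(11 + 13*96))/13183 - 43790/48570 = ((1/11)*47*(11 + 1248))*(1/13183) - 43790*1/48570 = ((1/11)*47*1259)*(1/13183) - 4379/4857 = (59173/11)*(1/13183) - 4379/4857 = 59173/145013 - 4379/4857 = -347608666/704328141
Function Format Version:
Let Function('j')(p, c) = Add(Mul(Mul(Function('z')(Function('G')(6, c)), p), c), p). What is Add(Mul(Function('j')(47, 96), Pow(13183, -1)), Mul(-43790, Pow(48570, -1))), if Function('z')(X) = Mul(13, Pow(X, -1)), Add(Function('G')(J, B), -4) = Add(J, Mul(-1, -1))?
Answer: Rational(-347608666, 704328141) ≈ -0.49353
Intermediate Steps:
Function('G')(J, B) = Add(5, J) (Function('G')(J, B) = Add(4, Add(J, Mul(-1, -1))) = Add(4, Add(J, 1)) = Add(4, Add(1, J)) = Add(5, J))
Function('j')(p, c) = Add(p, Mul(Rational(13, 11), c, p)) (Function('j')(p, c) = Add(Mul(Mul(Mul(13, Pow(Add(5, 6), -1)), p), c), p) = Add(Mul(Mul(Mul(13, Pow(11, -1)), p), c), p) = Add(Mul(Mul(Mul(13, Rational(1, 11)), p), c), p) = Add(Mul(Mul(Rational(13, 11), p), c), p) = Add(Mul(Rational(13, 11), c, p), p) = Add(p, Mul(Rational(13, 11), c, p)))
Add(Mul(Function('j')(47, 96), Pow(13183, -1)), Mul(-43790, Pow(48570, -1))) = Add(Mul(Mul(Rational(1, 11), 47, Add(11, Mul(13, 96))), Pow(13183, -1)), Mul(-43790, Pow(48570, -1))) = Add(Mul(Mul(Rational(1, 11), 47, Add(11, 1248)), Rational(1, 13183)), Mul(-43790, Rational(1, 48570))) = Add(Mul(Mul(Rational(1, 11), 47, 1259), Rational(1, 13183)), Rational(-4379, 4857)) = Add(Mul(Rational(59173, 11), Rational(1, 13183)), Rational(-4379, 4857)) = Add(Rational(59173, 145013), Rational(-4379, 4857)) = Rational(-347608666, 704328141)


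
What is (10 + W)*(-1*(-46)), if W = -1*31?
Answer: -966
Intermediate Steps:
W = -31
(10 + W)*(-1*(-46)) = (10 - 31)*(-1*(-46)) = -21*46 = -966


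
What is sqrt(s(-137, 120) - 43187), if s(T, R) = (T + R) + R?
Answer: 2*I*sqrt(10771) ≈ 207.57*I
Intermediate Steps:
s(T, R) = T + 2*R (s(T, R) = (R + T) + R = T + 2*R)
sqrt(s(-137, 120) - 43187) = sqrt((-137 + 2*120) - 43187) = sqrt((-137 + 240) - 43187) = sqrt(103 - 43187) = sqrt(-43084) = 2*I*sqrt(10771)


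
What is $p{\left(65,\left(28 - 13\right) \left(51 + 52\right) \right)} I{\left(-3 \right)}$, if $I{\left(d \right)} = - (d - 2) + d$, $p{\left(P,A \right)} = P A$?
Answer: $200850$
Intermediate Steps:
$p{\left(P,A \right)} = A P$
$I{\left(d \right)} = 2$ ($I{\left(d \right)} = - (-2 + d) + d = \left(2 - d\right) + d = 2$)
$p{\left(65,\left(28 - 13\right) \left(51 + 52\right) \right)} I{\left(-3 \right)} = \left(28 - 13\right) \left(51 + 52\right) 65 \cdot 2 = 15 \cdot 103 \cdot 65 \cdot 2 = 1545 \cdot 65 \cdot 2 = 100425 \cdot 2 = 200850$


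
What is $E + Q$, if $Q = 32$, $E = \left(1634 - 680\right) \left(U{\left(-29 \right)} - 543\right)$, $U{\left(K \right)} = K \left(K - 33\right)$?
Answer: $1197302$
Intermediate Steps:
$U{\left(K \right)} = K \left(-33 + K\right)$
$E = 1197270$ ($E = \left(1634 - 680\right) \left(- 29 \left(-33 - 29\right) - 543\right) = 954 \left(\left(-29\right) \left(-62\right) - 543\right) = 954 \left(1798 - 543\right) = 954 \cdot 1255 = 1197270$)
$E + Q = 1197270 + 32 = 1197302$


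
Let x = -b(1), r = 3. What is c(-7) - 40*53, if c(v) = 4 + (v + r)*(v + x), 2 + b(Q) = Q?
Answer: -2092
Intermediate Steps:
b(Q) = -2 + Q
x = 1 (x = -(-2 + 1) = -1*(-1) = 1)
c(v) = 4 + (1 + v)*(3 + v) (c(v) = 4 + (v + 3)*(v + 1) = 4 + (3 + v)*(1 + v) = 4 + (1 + v)*(3 + v))
c(-7) - 40*53 = (7 + (-7)**2 + 4*(-7)) - 40*53 = (7 + 49 - 28) - 2120 = 28 - 2120 = -2092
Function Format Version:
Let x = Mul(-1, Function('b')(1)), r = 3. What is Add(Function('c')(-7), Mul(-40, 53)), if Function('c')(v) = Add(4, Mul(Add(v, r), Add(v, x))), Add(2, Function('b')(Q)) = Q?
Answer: -2092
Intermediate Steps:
Function('b')(Q) = Add(-2, Q)
x = 1 (x = Mul(-1, Add(-2, 1)) = Mul(-1, -1) = 1)
Function('c')(v) = Add(4, Mul(Add(1, v), Add(3, v))) (Function('c')(v) = Add(4, Mul(Add(v, 3), Add(v, 1))) = Add(4, Mul(Add(3, v), Add(1, v))) = Add(4, Mul(Add(1, v), Add(3, v))))
Add(Function('c')(-7), Mul(-40, 53)) = Add(Add(7, Pow(-7, 2), Mul(4, -7)), Mul(-40, 53)) = Add(Add(7, 49, -28), -2120) = Add(28, -2120) = -2092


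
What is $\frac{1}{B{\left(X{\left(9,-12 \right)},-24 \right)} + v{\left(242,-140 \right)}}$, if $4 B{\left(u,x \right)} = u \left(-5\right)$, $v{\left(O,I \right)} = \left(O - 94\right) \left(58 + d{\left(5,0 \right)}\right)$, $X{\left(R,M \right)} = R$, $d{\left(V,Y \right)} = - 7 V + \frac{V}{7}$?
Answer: $\frac{28}{97957} \approx 0.00028584$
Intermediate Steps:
$d{\left(V,Y \right)} = - \frac{48 V}{7}$ ($d{\left(V,Y \right)} = - 7 V + V \frac{1}{7} = - 7 V + \frac{V}{7} = - \frac{48 V}{7}$)
$v{\left(O,I \right)} = - \frac{15604}{7} + \frac{166 O}{7}$ ($v{\left(O,I \right)} = \left(O - 94\right) \left(58 - \frac{240}{7}\right) = \left(-94 + O\right) \left(58 - \frac{240}{7}\right) = \left(-94 + O\right) \frac{166}{7} = - \frac{15604}{7} + \frac{166 O}{7}$)
$B{\left(u,x \right)} = - \frac{5 u}{4}$ ($B{\left(u,x \right)} = \frac{u \left(-5\right)}{4} = \frac{\left(-5\right) u}{4} = - \frac{5 u}{4}$)
$\frac{1}{B{\left(X{\left(9,-12 \right)},-24 \right)} + v{\left(242,-140 \right)}} = \frac{1}{\left(- \frac{5}{4}\right) 9 + \left(- \frac{15604}{7} + \frac{166}{7} \cdot 242\right)} = \frac{1}{- \frac{45}{4} + \left(- \frac{15604}{7} + \frac{40172}{7}\right)} = \frac{1}{- \frac{45}{4} + \frac{24568}{7}} = \frac{1}{\frac{97957}{28}} = \frac{28}{97957}$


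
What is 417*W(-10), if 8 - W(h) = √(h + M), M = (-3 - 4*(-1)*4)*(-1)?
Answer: 3336 - 417*I*√23 ≈ 3336.0 - 1999.9*I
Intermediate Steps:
M = -13 (M = (-3 + 4*4)*(-1) = (-3 + 16)*(-1) = 13*(-1) = -13)
W(h) = 8 - √(-13 + h) (W(h) = 8 - √(h - 13) = 8 - √(-13 + h))
417*W(-10) = 417*(8 - √(-13 - 10)) = 417*(8 - √(-23)) = 417*(8 - I*√23) = 3336 - 417*I*√23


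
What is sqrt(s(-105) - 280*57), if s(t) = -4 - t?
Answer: I*sqrt(15859) ≈ 125.93*I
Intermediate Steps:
sqrt(s(-105) - 280*57) = sqrt((-4 - 1*(-105)) - 280*57) = sqrt((-4 + 105) - 15960) = sqrt(101 - 15960) = sqrt(-15859) = I*sqrt(15859)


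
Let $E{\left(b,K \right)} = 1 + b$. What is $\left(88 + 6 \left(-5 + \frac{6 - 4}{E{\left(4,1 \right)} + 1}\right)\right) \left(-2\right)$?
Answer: $-120$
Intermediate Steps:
$\left(88 + 6 \left(-5 + \frac{6 - 4}{E{\left(4,1 \right)} + 1}\right)\right) \left(-2\right) = \left(88 + 6 \left(-5 + \frac{6 - 4}{\left(1 + 4\right) + 1}\right)\right) \left(-2\right) = \left(88 + 6 \left(-5 + \frac{2}{5 + 1}\right)\right) \left(-2\right) = \left(88 + 6 \left(-5 + \frac{2}{6}\right)\right) \left(-2\right) = \left(88 + 6 \left(-5 + 2 \cdot \frac{1}{6}\right)\right) \left(-2\right) = \left(88 + 6 \left(-5 + \frac{1}{3}\right)\right) \left(-2\right) = \left(88 + 6 \left(- \frac{14}{3}\right)\right) \left(-2\right) = \left(88 - 28\right) \left(-2\right) = 60 \left(-2\right) = -120$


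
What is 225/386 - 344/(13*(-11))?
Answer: 164959/55198 ≈ 2.9885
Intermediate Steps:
225/386 - 344/(13*(-11)) = 225*(1/386) - 344/(-143) = 225/386 - 344*(-1/143) = 225/386 + 344/143 = 164959/55198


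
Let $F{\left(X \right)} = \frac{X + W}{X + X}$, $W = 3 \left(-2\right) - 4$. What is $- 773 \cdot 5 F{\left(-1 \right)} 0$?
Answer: $0$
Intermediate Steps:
$W = -10$ ($W = -6 - 4 = -10$)
$F{\left(X \right)} = \frac{-10 + X}{2 X}$ ($F{\left(X \right)} = \frac{X - 10}{X + X} = \frac{-10 + X}{2 X}$)
$- 773 \cdot 5 F{\left(-1 \right)} 0 = - 773 \cdot 5 \frac{-10 - 1}{2 \left(-1\right)} 0 = - 773 \cdot 5 \cdot \frac{1}{2} \left(-1\right) \left(-11\right) 0 = - 773 \cdot 5 \cdot \frac{11}{2} \cdot 0 = - 773 \cdot \frac{55}{2} \cdot 0 = \left(-773\right) 0 = 0$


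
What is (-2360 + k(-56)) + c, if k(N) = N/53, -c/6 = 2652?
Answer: -968472/53 ≈ -18273.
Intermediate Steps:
c = -15912 (c = -6*2652 = -15912)
k(N) = N/53 (k(N) = N*(1/53) = N/53)
(-2360 + k(-56)) + c = (-2360 + (1/53)*(-56)) - 15912 = (-2360 - 56/53) - 15912 = -125136/53 - 15912 = -968472/53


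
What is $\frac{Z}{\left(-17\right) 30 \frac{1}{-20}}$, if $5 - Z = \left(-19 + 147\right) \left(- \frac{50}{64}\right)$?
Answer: $\frac{70}{17} \approx 4.1176$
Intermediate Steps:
$Z = 105$ ($Z = 5 - \left(-19 + 147\right) \left(- \frac{50}{64}\right) = 5 - 128 \left(\left(-50\right) \frac{1}{64}\right) = 5 - 128 \left(- \frac{25}{32}\right) = 5 - -100 = 5 + 100 = 105$)
$\frac{Z}{\left(-17\right) 30 \frac{1}{-20}} = \frac{105}{\left(-17\right) 30 \frac{1}{-20}} = \frac{105}{\left(-510\right) \left(- \frac{1}{20}\right)} = \frac{105}{\frac{51}{2}} = 105 \cdot \frac{2}{51} = \frac{70}{17}$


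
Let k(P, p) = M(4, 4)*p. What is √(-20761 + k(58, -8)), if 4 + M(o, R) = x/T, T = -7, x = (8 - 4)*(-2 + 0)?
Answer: I*√1016169/7 ≈ 144.01*I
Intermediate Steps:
x = -8 (x = 4*(-2) = -8)
M(o, R) = -20/7 (M(o, R) = -4 - 8/(-7) = -4 - 8*(-⅐) = -4 + 8/7 = -20/7)
k(P, p) = -20*p/7
√(-20761 + k(58, -8)) = √(-20761 - 20/7*(-8)) = √(-20761 + 160/7) = √(-145167/7) = I*√1016169/7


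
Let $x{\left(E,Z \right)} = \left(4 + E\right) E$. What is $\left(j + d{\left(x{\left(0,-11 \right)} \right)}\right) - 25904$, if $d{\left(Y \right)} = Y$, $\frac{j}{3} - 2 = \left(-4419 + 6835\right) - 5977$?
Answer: $-36581$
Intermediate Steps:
$x{\left(E,Z \right)} = E \left(4 + E\right)$
$j = -10677$ ($j = 6 + 3 \left(\left(-4419 + 6835\right) - 5977\right) = 6 + 3 \left(2416 - 5977\right) = 6 + 3 \left(-3561\right) = 6 - 10683 = -10677$)
$\left(j + d{\left(x{\left(0,-11 \right)} \right)}\right) - 25904 = \left(-10677 + 0 \left(4 + 0\right)\right) - 25904 = \left(-10677 + 0 \cdot 4\right) - 25904 = \left(-10677 + 0\right) - 25904 = -10677 - 25904 = -36581$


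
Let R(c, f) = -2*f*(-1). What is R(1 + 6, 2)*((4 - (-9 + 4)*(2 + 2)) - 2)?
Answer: 88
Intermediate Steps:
R(c, f) = 2*f
R(1 + 6, 2)*((4 - (-9 + 4)*(2 + 2)) - 2) = (2*2)*((4 - (-9 + 4)*(2 + 2)) - 2) = 4*((4 - (-5)*4) - 2) = 4*((4 - 1*(-20)) - 2) = 4*((4 + 20) - 2) = 4*(24 - 2) = 4*22 = 88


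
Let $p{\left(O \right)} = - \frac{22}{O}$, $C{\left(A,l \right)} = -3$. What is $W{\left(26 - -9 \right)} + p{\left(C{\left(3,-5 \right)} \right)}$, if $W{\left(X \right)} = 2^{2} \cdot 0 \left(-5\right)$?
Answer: $\frac{22}{3} \approx 7.3333$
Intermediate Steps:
$W{\left(X \right)} = 0$ ($W{\left(X \right)} = 4 \cdot 0 \left(-5\right) = 0 \left(-5\right) = 0$)
$W{\left(26 - -9 \right)} + p{\left(C{\left(3,-5 \right)} \right)} = 0 - \frac{22}{-3} = 0 - - \frac{22}{3} = 0 + \frac{22}{3} = \frac{22}{3}$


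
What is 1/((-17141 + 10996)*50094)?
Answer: -1/307827630 ≈ -3.2486e-9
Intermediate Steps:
1/((-17141 + 10996)*50094) = (1/50094)/(-6145) = -1/6145*1/50094 = -1/307827630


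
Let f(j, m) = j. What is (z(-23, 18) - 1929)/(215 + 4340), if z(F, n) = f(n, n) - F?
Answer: -1888/4555 ≈ -0.41449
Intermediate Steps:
z(F, n) = n - F
(z(-23, 18) - 1929)/(215 + 4340) = ((18 - 1*(-23)) - 1929)/(215 + 4340) = ((18 + 23) - 1929)/4555 = (41 - 1929)*(1/4555) = -1888*1/4555 = -1888/4555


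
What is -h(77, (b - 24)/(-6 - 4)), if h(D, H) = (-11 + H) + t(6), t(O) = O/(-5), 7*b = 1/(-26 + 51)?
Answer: 17151/1750 ≈ 9.8006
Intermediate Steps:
b = 1/175 (b = 1/(7*(-26 + 51)) = (⅐)/25 = (⅐)*(1/25) = 1/175 ≈ 0.0057143)
t(O) = -O/5 (t(O) = O*(-⅕) = -O/5)
h(D, H) = -61/5 + H (h(D, H) = (-11 + H) - ⅕*6 = (-11 + H) - 6/5 = -61/5 + H)
-h(77, (b - 24)/(-6 - 4)) = -(-61/5 + (1/175 - 24)/(-6 - 4)) = -(-61/5 - 4199/175/(-10)) = -(-61/5 - 4199/175*(-⅒)) = -(-61/5 + 4199/1750) = -1*(-17151/1750) = 17151/1750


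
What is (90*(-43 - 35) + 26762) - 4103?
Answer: 15639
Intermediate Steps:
(90*(-43 - 35) + 26762) - 4103 = (90*(-78) + 26762) - 4103 = (-7020 + 26762) - 4103 = 19742 - 4103 = 15639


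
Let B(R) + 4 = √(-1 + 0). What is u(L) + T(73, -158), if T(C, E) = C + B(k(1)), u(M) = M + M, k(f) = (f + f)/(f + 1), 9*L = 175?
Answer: 971/9 + I ≈ 107.89 + 1.0*I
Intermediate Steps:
L = 175/9 (L = (⅑)*175 = 175/9 ≈ 19.444)
k(f) = 2*f/(1 + f) (k(f) = (2*f)/(1 + f) = 2*f/(1 + f))
B(R) = -4 + I (B(R) = -4 + √(-1 + 0) = -4 + √(-1) = -4 + I)
u(M) = 2*M
T(C, E) = -4 + I + C (T(C, E) = C + (-4 + I) = -4 + I + C)
u(L) + T(73, -158) = 2*(175/9) + (-4 + I + 73) = 350/9 + (69 + I) = 971/9 + I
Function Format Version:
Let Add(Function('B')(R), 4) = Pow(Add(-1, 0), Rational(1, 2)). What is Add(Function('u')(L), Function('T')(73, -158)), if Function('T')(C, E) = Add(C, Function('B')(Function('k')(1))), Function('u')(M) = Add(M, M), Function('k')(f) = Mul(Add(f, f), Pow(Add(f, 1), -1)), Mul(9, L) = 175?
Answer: Add(Rational(971, 9), I) ≈ Add(107.89, Mul(1.0000, I))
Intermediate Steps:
L = Rational(175, 9) (L = Mul(Rational(1, 9), 175) = Rational(175, 9) ≈ 19.444)
Function('k')(f) = Mul(2, f, Pow(Add(1, f), -1)) (Function('k')(f) = Mul(Mul(2, f), Pow(Add(1, f), -1)) = Mul(2, f, Pow(Add(1, f), -1)))
Function('B')(R) = Add(-4, I) (Function('B')(R) = Add(-4, Pow(Add(-1, 0), Rational(1, 2))) = Add(-4, Pow(-1, Rational(1, 2))) = Add(-4, I))
Function('u')(M) = Mul(2, M)
Function('T')(C, E) = Add(-4, I, C) (Function('T')(C, E) = Add(C, Add(-4, I)) = Add(-4, I, C))
Add(Function('u')(L), Function('T')(73, -158)) = Add(Mul(2, Rational(175, 9)), Add(-4, I, 73)) = Add(Rational(350, 9), Add(69, I)) = Add(Rational(971, 9), I)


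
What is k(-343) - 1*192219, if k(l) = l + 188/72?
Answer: -3466069/18 ≈ -1.9256e+5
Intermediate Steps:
k(l) = 47/18 + l (k(l) = l + 188*(1/72) = l + 47/18 = 47/18 + l)
k(-343) - 1*192219 = (47/18 - 343) - 1*192219 = -6127/18 - 192219 = -3466069/18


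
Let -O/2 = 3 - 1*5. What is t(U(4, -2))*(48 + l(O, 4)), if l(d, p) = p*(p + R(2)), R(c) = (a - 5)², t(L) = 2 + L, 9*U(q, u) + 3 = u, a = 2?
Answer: 1300/9 ≈ 144.44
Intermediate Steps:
U(q, u) = -⅓ + u/9
O = 4 (O = -2*(3 - 1*5) = -2*(3 - 5) = -2*(-2) = 4)
R(c) = 9 (R(c) = (2 - 5)² = (-3)² = 9)
l(d, p) = p*(9 + p) (l(d, p) = p*(p + 9) = p*(9 + p))
t(U(4, -2))*(48 + l(O, 4)) = (2 + (-⅓ + (⅑)*(-2)))*(48 + 4*(9 + 4)) = (2 + (-⅓ - 2/9))*(48 + 4*13) = (2 - 5/9)*(48 + 52) = (13/9)*100 = 1300/9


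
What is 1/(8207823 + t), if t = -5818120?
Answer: 1/2389703 ≈ 4.1846e-7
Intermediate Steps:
1/(8207823 + t) = 1/(8207823 - 5818120) = 1/2389703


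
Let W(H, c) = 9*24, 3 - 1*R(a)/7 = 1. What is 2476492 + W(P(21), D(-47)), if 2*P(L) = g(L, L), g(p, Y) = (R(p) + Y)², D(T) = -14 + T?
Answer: 2476708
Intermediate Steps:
R(a) = 14 (R(a) = 21 - 7*1 = 21 - 7 = 14)
g(p, Y) = (14 + Y)²
P(L) = (14 + L)²/2
W(H, c) = 216
2476492 + W(P(21), D(-47)) = 2476492 + 216 = 2476708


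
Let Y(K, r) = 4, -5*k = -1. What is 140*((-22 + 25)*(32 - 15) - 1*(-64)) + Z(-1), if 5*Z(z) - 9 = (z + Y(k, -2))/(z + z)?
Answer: 32203/2 ≈ 16102.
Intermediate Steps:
k = ⅕ (k = -⅕*(-1) = ⅕ ≈ 0.20000)
Z(z) = 9/5 + (4 + z)/(10*z) (Z(z) = 9/5 + ((z + 4)/(z + z))/5 = 9/5 + ((4 + z)/((2*z)))/5 = 9/5 + ((4 + z)*(1/(2*z)))/5 = 9/5 + ((4 + z)/(2*z))/5 = 9/5 + (4 + z)/(10*z))
140*((-22 + 25)*(32 - 15) - 1*(-64)) + Z(-1) = 140*((-22 + 25)*(32 - 15) - 1*(-64)) + (⅒)*(4 + 19*(-1))/(-1) = 140*(3*17 + 64) + (⅒)*(-1)*(4 - 19) = 140*(51 + 64) + (⅒)*(-1)*(-15) = 140*115 + 3/2 = 16100 + 3/2 = 32203/2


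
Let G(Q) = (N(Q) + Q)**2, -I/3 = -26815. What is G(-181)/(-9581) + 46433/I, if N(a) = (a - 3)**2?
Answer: -91224637628552/770743545 ≈ -1.1836e+5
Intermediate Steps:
I = 80445 (I = -3*(-26815) = 80445)
N(a) = (-3 + a)**2
G(Q) = (Q + (-3 + Q)**2)**2 (G(Q) = ((-3 + Q)**2 + Q)**2 = (Q + (-3 + Q)**2)**2)
G(-181)/(-9581) + 46433/I = (-181 + (-3 - 181)**2)**2/(-9581) + 46433/80445 = (-181 + (-184)**2)**2*(-1/9581) + 46433*(1/80445) = (-181 + 33856)**2*(-1/9581) + 46433/80445 = 33675**2*(-1/9581) + 46433/80445 = 1134005625*(-1/9581) + 46433/80445 = -1134005625/9581 + 46433/80445 = -91224637628552/770743545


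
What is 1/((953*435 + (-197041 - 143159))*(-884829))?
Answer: -1/65791460295 ≈ -1.5200e-11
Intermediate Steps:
1/((953*435 + (-197041 - 143159))*(-884829)) = -1/884829/(414555 - 340200) = -1/884829/74355 = (1/74355)*(-1/884829) = -1/65791460295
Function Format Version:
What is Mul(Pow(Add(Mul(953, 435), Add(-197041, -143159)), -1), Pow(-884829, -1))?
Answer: Rational(-1, 65791460295) ≈ -1.5200e-11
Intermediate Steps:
Mul(Pow(Add(Mul(953, 435), Add(-197041, -143159)), -1), Pow(-884829, -1)) = Mul(Pow(Add(414555, -340200), -1), Rational(-1, 884829)) = Mul(Pow(74355, -1), Rational(-1, 884829)) = Mul(Rational(1, 74355), Rational(-1, 884829)) = Rational(-1, 65791460295)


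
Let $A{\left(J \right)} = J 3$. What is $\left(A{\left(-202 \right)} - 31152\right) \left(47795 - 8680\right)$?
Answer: $-1242214170$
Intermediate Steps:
$A{\left(J \right)} = 3 J$
$\left(A{\left(-202 \right)} - 31152\right) \left(47795 - 8680\right) = \left(3 \left(-202\right) - 31152\right) \left(47795 - 8680\right) = \left(-606 - 31152\right) 39115 = \left(-31758\right) 39115 = -1242214170$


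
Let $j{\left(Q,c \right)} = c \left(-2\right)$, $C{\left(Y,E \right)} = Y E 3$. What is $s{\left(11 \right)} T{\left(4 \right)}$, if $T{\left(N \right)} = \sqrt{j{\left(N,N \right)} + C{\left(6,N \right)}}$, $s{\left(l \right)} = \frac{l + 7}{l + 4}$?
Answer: $\frac{48}{5} \approx 9.6$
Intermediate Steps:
$C{\left(Y,E \right)} = 3 E Y$ ($C{\left(Y,E \right)} = E Y 3 = 3 E Y$)
$s{\left(l \right)} = \frac{7 + l}{4 + l}$
$j{\left(Q,c \right)} = - 2 c$
$T{\left(N \right)} = 4 \sqrt{N}$ ($T{\left(N \right)} = \sqrt{- 2 N + 3 N 6} = \sqrt{- 2 N + 18 N} = \sqrt{16 N} = 4 \sqrt{N}$)
$s{\left(11 \right)} T{\left(4 \right)} = \frac{7 + 11}{4 + 11} \cdot 4 \sqrt{4} = \frac{1}{15} \cdot 18 \cdot 4 \cdot 2 = \frac{1}{15} \cdot 18 \cdot 8 = \frac{6}{5} \cdot 8 = \frac{48}{5}$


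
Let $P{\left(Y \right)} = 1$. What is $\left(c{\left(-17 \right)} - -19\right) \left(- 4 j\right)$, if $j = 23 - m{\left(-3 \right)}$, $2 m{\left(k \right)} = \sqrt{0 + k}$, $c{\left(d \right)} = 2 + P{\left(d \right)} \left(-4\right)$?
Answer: $-1564 + 34 i \sqrt{3} \approx -1564.0 + 58.89 i$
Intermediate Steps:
$c{\left(d \right)} = -2$ ($c{\left(d \right)} = 2 + 1 \left(-4\right) = 2 - 4 = -2$)
$m{\left(k \right)} = \frac{\sqrt{k}}{2}$ ($m{\left(k \right)} = \frac{\sqrt{0 + k}}{2} = \frac{\sqrt{k}}{2}$)
$j = 23 - \frac{i \sqrt{3}}{2}$ ($j = 23 - \frac{\sqrt{-3}}{2} = 23 - \frac{i \sqrt{3}}{2} \approx 23.0 - 0.86602 i$)
$\left(c{\left(-17 \right)} - -19\right) \left(- 4 j\right) = \left(-2 - -19\right) \left(- 4 \left(23 - \frac{i \sqrt{3}}{2}\right)\right) = \left(-2 + 19\right) \left(-92 + 2 i \sqrt{3}\right) = 17 \left(-92 + 2 i \sqrt{3}\right) = -1564 + 34 i \sqrt{3}$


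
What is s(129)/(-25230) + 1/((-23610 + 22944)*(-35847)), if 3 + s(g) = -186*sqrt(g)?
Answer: 5970628/50195299455 + 31*sqrt(129)/4205 ≈ 0.083851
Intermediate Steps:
s(g) = -3 - 186*sqrt(g)
s(129)/(-25230) + 1/((-23610 + 22944)*(-35847)) = (-3 - 186*sqrt(129))/(-25230) + 1/((-23610 + 22944)*(-35847)) = (-3 - 186*sqrt(129))*(-1/25230) - 1/35847/(-666) = (1/8410 + 31*sqrt(129)/4205) - 1/666*(-1/35847) = (1/8410 + 31*sqrt(129)/4205) + 1/23874102 = 5970628/50195299455 + 31*sqrt(129)/4205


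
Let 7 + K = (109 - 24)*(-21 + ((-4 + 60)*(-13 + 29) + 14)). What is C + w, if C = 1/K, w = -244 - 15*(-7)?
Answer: -10502561/75558 ≈ -139.00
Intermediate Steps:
w = -139 (w = -244 - 1*(-105) = -244 + 105 = -139)
K = 75558 (K = -7 + (109 - 24)*(-21 + ((-4 + 60)*(-13 + 29) + 14)) = -7 + 85*(-21 + (56*16 + 14)) = -7 + 85*(-21 + (896 + 14)) = -7 + 85*(-21 + 910) = -7 + 85*889 = -7 + 75565 = 75558)
C = 1/75558 ≈ 1.3235e-5
C + w = 1/75558 - 139 = -10502561/75558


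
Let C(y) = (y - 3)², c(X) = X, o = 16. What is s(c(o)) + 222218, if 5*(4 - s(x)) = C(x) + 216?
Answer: 222145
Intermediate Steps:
C(y) = (-3 + y)²
s(x) = -196/5 - (-3 + x)²/5 (s(x) = 4 - ((-3 + x)² + 216)/5 = 4 - (216 + (-3 + x)²)/5 = 4 + (-216/5 - (-3 + x)²/5) = -196/5 - (-3 + x)²/5)
s(c(o)) + 222218 = (-196/5 - (-3 + 16)²/5) + 222218 = (-196/5 - ⅕*13²) + 222218 = (-196/5 - ⅕*169) + 222218 = (-196/5 - 169/5) + 222218 = -73 + 222218 = 222145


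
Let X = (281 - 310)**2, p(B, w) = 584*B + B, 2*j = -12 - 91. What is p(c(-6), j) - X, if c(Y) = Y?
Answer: -4351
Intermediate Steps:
j = -103/2 (j = (-12 - 91)/2 = (1/2)*(-103) = -103/2 ≈ -51.500)
p(B, w) = 585*B
X = 841 (X = (-29)**2 = 841)
p(c(-6), j) - X = 585*(-6) - 1*841 = -3510 - 841 = -4351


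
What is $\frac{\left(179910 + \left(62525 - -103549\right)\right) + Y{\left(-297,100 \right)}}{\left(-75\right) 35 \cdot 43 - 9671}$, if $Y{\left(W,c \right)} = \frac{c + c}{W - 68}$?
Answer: $- \frac{12628396}{4472929} \approx -2.8233$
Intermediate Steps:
$Y{\left(W,c \right)} = \frac{2 c}{-68 + W}$
$\frac{\left(179910 + \left(62525 - -103549\right)\right) + Y{\left(-297,100 \right)}}{\left(-75\right) 35 \cdot 43 - 9671} = \frac{\left(179910 + \left(62525 - -103549\right)\right) + 2 \cdot 100 \frac{1}{-68 - 297}}{\left(-75\right) 35 \cdot 43 - 9671} = \frac{\left(179910 + \left(62525 + 103549\right)\right) + 2 \cdot 100 \frac{1}{-365}}{\left(-2625\right) 43 - 9671} = \frac{\left(179910 + 166074\right) + 2 \cdot 100 \left(- \frac{1}{365}\right)}{-112875 - 9671} = \frac{345984 - \frac{40}{73}}{-122546} = \frac{25256792}{73} \left(- \frac{1}{122546}\right) = - \frac{12628396}{4472929}$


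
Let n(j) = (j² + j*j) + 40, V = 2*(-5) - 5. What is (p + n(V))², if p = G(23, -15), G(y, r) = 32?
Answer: 272484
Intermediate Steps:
V = -15 (V = -10 - 5 = -15)
n(j) = 40 + 2*j² (n(j) = (j² + j²) + 40 = 2*j² + 40 = 40 + 2*j²)
p = 32
(p + n(V))² = (32 + (40 + 2*(-15)²))² = (32 + (40 + 2*225))² = (32 + (40 + 450))² = (32 + 490)² = 522² = 272484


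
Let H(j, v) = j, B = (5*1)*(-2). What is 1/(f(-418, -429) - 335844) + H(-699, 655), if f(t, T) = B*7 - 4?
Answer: -234806683/335918 ≈ -699.00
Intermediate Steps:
B = -10 (B = 5*(-2) = -10)
f(t, T) = -74 (f(t, T) = -10*7 - 4 = -70 - 4 = -74)
1/(f(-418, -429) - 335844) + H(-699, 655) = 1/(-74 - 335844) - 699 = 1/(-335918) - 699 = -1/335918 - 699 = -234806683/335918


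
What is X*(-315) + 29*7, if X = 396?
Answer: -124537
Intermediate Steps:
X*(-315) + 29*7 = 396*(-315) + 29*7 = -124740 + 203 = -124537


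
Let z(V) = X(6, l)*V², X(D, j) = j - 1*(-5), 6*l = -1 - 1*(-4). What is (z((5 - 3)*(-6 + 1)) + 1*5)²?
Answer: 308025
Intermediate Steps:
l = ½ (l = (-1 - 1*(-4))/6 = (-1 + 4)/6 = (⅙)*3 = ½ ≈ 0.50000)
X(D, j) = 5 + j (X(D, j) = j + 5 = 5 + j)
z(V) = 11*V²/2 (z(V) = (5 + ½)*V² = 11*V²/2)
(z((5 - 3)*(-6 + 1)) + 1*5)² = (11*((5 - 3)*(-6 + 1))²/2 + 1*5)² = (11*(2*(-5))²/2 + 5)² = ((11/2)*(-10)² + 5)² = ((11/2)*100 + 5)² = (550 + 5)² = 555² = 308025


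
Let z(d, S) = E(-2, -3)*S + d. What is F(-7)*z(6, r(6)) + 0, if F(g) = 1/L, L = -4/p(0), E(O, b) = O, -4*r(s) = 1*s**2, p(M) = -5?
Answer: 30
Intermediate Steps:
r(s) = -s**2/4
z(d, S) = d - 2*S (z(d, S) = -2*S + d = d - 2*S)
L = 4/5 (L = -4/(-5) = -4*(-1/5) = 4/5 ≈ 0.80000)
F(g) = 5/4 (F(g) = 1/(4/5) = 5/4)
F(-7)*z(6, r(6)) + 0 = 5*(6 - (-1)*6**2/2)/4 + 0 = 5*(6 - (-1)*36/2)/4 + 0 = 5*(6 - 2*(-9))/4 + 0 = 5*(6 + 18)/4 + 0 = (5/4)*24 + 0 = 30 + 0 = 30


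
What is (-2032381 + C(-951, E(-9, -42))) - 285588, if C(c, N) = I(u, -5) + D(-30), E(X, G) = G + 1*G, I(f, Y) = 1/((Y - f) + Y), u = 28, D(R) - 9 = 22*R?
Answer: -88107561/38 ≈ -2.3186e+6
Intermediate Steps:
D(R) = 9 + 22*R
I(f, Y) = 1/(-f + 2*Y)
E(X, G) = 2*G (E(X, G) = G + G = 2*G)
C(c, N) = -24739/38 (C(c, N) = 1/(-1*28 + 2*(-5)) + (9 + 22*(-30)) = 1/(-28 - 10) + (9 - 660) = 1/(-38) - 651 = -1/38 - 651 = -24739/38)
(-2032381 + C(-951, E(-9, -42))) - 285588 = (-2032381 - 24739/38) - 285588 = -77255217/38 - 285588 = -88107561/38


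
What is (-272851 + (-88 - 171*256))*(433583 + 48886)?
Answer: -152805169335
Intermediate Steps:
(-272851 + (-88 - 171*256))*(433583 + 48886) = (-272851 + (-88 - 43776))*482469 = (-272851 - 43864)*482469 = -316715*482469 = -152805169335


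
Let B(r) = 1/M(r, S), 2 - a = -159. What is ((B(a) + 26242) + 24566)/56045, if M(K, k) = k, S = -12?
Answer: 121939/134508 ≈ 0.90656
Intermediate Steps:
a = 161 (a = 2 - 1*(-159) = 2 + 159 = 161)
B(r) = -1/12 (B(r) = 1/(-12) = -1/12)
((B(a) + 26242) + 24566)/56045 = ((-1/12 + 26242) + 24566)/56045 = (314903/12 + 24566)*(1/56045) = (609695/12)*(1/56045) = 121939/134508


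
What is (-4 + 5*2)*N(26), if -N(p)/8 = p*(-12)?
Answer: 14976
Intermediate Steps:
N(p) = 96*p (N(p) = -8*p*(-12) = -(-96)*p = 96*p)
(-4 + 5*2)*N(26) = (-4 + 5*2)*(96*26) = (-4 + 10)*2496 = 6*2496 = 14976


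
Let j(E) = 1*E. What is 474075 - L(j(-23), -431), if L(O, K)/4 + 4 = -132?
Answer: 474619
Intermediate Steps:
j(E) = E
L(O, K) = -544 (L(O, K) = -16 + 4*(-132) = -16 - 528 = -544)
474075 - L(j(-23), -431) = 474075 - 1*(-544) = 474075 + 544 = 474619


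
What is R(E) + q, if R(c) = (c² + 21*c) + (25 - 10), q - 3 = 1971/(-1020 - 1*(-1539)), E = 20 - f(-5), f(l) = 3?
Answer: 115529/173 ≈ 667.80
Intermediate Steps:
E = 17 (E = 20 - 1*3 = 20 - 3 = 17)
q = 1176/173 (q = 3 + 1971/(-1020 - 1*(-1539)) = 3 + 1971/(-1020 + 1539) = 3 + 1971/519 = 3 + 1971*(1/519) = 3 + 657/173 = 1176/173 ≈ 6.7977)
R(c) = 15 + c² + 21*c (R(c) = (c² + 21*c) + 15 = 15 + c² + 21*c)
R(E) + q = (15 + 17² + 21*17) + 1176/173 = (15 + 289 + 357) + 1176/173 = 661 + 1176/173 = 115529/173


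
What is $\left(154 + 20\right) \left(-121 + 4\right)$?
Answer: $-20358$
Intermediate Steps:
$\left(154 + 20\right) \left(-121 + 4\right) = 174 \left(-117\right) = -20358$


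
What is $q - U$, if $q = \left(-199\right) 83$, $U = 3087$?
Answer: $-19604$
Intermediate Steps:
$q = -16517$
$q - U = -16517 - 3087 = -19604$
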